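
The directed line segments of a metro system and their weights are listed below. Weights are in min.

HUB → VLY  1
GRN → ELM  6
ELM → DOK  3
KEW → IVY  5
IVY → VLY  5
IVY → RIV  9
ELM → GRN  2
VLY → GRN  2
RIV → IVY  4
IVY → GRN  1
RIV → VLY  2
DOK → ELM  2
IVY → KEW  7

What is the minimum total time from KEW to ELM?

Candidate routes:
KEW–IVY–VLY–GRN–ELM: 5+5+2+6 = 18
KEW–IVY–GRN–ELM: 5+1+6 = 12
Cheapest is KEW–IVY–GRN–ELM at 12 min.

12 min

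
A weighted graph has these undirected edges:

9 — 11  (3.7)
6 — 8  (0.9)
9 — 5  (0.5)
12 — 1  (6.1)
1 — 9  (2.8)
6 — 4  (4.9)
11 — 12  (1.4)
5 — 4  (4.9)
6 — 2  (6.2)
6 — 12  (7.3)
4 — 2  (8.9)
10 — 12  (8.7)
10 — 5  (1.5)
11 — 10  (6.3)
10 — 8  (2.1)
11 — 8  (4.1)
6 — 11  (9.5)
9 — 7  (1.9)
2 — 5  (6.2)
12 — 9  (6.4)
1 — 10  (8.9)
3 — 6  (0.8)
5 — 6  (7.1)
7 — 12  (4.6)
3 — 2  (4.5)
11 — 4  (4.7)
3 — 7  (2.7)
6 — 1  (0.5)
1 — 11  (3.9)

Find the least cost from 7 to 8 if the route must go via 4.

13.1

Best 7 to 4: 7–9–5–4 costing 7.3
Shortest 4→8: 4–6–8 = 5.8
Total via 4: 7.3 + 5.8 = 13.1.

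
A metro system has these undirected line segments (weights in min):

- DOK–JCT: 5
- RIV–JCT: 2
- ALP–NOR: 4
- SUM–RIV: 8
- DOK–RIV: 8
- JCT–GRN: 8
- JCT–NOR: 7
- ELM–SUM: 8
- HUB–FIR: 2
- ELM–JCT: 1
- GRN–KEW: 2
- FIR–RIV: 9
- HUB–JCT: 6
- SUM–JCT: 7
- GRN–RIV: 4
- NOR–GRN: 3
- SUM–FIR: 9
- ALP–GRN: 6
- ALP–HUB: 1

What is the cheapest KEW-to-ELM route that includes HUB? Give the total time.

Best KEW to HUB: KEW → GRN → ALP → HUB costing 9
Shortest HUB→ELM: HUB → JCT → ELM = 7
Total via HUB: 9 + 7 = 16 min.

16 min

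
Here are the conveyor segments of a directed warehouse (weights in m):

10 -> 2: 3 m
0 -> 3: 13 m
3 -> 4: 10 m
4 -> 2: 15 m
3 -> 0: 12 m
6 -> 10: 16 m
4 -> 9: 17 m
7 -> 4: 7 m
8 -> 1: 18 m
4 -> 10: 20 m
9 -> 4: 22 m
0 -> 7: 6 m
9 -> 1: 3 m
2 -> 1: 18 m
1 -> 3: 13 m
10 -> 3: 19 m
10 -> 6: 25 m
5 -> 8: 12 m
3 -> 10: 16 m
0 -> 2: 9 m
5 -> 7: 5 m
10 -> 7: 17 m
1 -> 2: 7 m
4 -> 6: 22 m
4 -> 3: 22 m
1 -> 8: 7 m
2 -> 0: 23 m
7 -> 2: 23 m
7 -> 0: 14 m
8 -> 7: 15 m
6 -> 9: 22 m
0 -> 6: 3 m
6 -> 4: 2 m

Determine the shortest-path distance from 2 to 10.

Enumerating some paths:
2–0–6–10: 23+3+16 = 42
2–1–3–10: 18+13+16 = 47
Cheapest is 2–0–6–10 at 42 m.

42 m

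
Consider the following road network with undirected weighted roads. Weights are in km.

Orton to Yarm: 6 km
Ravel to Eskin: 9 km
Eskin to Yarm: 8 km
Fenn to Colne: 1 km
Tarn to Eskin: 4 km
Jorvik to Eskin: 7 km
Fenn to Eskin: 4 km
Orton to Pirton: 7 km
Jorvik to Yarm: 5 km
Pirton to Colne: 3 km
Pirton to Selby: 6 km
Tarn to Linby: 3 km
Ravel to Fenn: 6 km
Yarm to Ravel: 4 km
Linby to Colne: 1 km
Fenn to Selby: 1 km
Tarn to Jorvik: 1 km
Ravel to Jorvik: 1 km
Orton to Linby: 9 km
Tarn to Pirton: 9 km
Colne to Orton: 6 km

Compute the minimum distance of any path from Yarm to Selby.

Settle nodes by increasing distance from Yarm:
Yarm: 0
Ravel: 4  (via Yarm)
Jorvik: 5  (via Yarm)
Orton: 6  (via Yarm)
Tarn: 6  (via Jorvik)
Eskin: 8  (via Yarm)
Linby: 9  (via Tarn)
Colne: 10  (via Linby)
Fenn: 10  (via Ravel)
Selby: 11  (via Fenn)
Shortest route: Yarm → Ravel → Fenn → Selby = 11 km.

11 km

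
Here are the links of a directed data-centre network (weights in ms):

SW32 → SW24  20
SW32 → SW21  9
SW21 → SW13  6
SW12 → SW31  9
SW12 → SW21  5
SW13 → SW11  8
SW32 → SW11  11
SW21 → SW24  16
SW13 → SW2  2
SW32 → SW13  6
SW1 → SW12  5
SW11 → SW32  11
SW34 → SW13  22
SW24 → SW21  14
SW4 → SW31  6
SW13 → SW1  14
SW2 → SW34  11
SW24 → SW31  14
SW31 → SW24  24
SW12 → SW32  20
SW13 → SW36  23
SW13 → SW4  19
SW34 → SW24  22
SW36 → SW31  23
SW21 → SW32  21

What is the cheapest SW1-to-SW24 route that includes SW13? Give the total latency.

51 ms

Shortest SW1→SW13: SW1 → SW12 → SW21 → SW13 = 16
Best SW13 to SW24: SW13 → SW2 → SW34 → SW24 costing 35
Total via SW13: 16 + 35 = 51 ms.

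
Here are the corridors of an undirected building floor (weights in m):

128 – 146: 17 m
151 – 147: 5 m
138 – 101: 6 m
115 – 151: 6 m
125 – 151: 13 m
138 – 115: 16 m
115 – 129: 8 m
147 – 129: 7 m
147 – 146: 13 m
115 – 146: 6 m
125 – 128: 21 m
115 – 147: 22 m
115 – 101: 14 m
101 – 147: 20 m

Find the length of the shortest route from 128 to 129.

31 m

Settle nodes by increasing distance from 128:
128: 0
146: 17  (via 128)
125: 21  (via 128)
115: 23  (via 146)
151: 29  (via 115)
147: 30  (via 146)
129: 31  (via 115)
Shortest route: 128–146–115–129 = 31 m.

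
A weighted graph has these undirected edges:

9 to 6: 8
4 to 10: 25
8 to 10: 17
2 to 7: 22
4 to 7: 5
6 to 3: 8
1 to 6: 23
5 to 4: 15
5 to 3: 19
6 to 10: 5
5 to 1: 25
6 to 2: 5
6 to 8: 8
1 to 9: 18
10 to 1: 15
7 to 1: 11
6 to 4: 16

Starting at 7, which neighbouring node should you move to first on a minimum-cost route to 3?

Compare a few routes:
7 - 2 - 6 - 3: 22+5+8 = 35
7 - 4 - 6 - 3: 5+16+8 = 29
Cheapest is 7 - 4 - 6 - 3 at 29.
So from 7 the first move is to 4.

4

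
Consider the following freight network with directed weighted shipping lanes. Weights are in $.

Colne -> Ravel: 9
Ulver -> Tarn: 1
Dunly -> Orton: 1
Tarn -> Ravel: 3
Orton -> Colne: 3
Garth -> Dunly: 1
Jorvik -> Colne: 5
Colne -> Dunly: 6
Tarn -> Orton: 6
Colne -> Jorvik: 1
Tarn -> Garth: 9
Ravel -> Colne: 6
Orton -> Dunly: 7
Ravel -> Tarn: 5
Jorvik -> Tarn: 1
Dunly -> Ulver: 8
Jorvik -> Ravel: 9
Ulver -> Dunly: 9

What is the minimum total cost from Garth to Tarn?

Shortest distances from Garth:
Garth: 0
Dunly: 1  (via Garth)
Orton: 2  (via Dunly)
Colne: 5  (via Orton)
Jorvik: 6  (via Colne)
Tarn: 7  (via Jorvik)
Shortest route: Garth → Dunly → Orton → Colne → Jorvik → Tarn = $7.

$7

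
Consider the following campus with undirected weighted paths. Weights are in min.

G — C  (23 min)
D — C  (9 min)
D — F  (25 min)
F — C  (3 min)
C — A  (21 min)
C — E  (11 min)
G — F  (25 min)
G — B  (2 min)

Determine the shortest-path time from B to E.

36 min

Enumerating some paths:
B → G → F → C → E: 2+25+3+11 = 41
B → G → C → E: 2+23+11 = 36
B → G → F → D → C → E: 2+25+25+9+11 = 72
The minimum is 36 min via B → G → C → E.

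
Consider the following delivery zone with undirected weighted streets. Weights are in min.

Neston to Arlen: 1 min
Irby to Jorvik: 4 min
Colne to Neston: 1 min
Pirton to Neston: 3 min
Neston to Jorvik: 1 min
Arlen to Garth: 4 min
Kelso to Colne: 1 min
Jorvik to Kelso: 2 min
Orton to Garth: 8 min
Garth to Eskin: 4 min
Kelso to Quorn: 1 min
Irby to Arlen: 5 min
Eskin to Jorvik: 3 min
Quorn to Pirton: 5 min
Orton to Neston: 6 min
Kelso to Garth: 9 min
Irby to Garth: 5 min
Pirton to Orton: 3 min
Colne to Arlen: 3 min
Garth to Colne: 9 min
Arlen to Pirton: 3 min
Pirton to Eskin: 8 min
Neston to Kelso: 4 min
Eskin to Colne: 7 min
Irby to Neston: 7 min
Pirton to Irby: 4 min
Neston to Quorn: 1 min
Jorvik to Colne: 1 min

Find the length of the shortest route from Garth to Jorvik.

Candidate routes:
Garth - Arlen - Neston - Jorvik: 4+1+1 = 6
Garth - Arlen - Neston - Colne - Jorvik: 4+1+1+1 = 7
Garth - Eskin - Jorvik: 4+3 = 7
Cheapest is Garth - Arlen - Neston - Jorvik at 6 min.

6 min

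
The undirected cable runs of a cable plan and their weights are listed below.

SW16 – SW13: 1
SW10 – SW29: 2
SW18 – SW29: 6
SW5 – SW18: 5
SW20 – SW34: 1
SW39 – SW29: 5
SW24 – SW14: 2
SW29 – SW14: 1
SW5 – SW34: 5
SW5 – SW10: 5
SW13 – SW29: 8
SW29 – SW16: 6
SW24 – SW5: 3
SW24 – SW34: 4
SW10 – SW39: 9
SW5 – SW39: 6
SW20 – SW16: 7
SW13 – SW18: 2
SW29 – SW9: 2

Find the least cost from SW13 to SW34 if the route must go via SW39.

Shortest SW13→SW39: SW13 → SW16 → SW29 → SW39 = 12
Best SW39 to SW34: SW39 → SW5 → SW34 costing 11
Total via SW39: 12 + 11 = 23.

23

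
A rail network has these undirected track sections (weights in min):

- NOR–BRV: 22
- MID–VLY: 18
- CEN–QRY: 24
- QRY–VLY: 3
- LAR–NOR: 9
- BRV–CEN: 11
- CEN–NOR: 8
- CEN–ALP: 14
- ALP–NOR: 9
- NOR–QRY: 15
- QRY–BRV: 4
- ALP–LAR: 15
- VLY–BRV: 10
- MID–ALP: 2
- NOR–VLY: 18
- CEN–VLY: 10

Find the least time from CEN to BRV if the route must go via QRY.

Shortest CEN→QRY: CEN → VLY → QRY = 13
Best QRY to BRV: QRY → BRV costing 4
Total via QRY: 13 + 4 = 17 min.

17 min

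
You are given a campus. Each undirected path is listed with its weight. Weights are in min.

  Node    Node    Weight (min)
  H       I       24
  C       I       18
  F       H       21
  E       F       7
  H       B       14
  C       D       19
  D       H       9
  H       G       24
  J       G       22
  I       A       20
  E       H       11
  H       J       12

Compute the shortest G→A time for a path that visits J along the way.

Best G to J: G–J costing 22
Shortest J→A: J–H–I–A = 56
Total via J: 22 + 56 = 78 min.

78 min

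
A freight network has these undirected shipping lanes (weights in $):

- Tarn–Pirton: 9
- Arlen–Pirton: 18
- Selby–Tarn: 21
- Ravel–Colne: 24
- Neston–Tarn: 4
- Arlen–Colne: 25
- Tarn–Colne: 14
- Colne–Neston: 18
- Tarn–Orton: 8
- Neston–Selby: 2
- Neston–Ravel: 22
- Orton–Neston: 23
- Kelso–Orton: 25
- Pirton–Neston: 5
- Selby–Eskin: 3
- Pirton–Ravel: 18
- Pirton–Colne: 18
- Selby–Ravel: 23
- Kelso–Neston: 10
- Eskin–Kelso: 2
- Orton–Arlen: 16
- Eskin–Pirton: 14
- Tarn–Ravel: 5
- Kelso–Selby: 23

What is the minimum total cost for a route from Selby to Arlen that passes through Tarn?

$30

Best Selby to Tarn: Selby–Neston–Tarn costing 6
Best Tarn to Arlen: Tarn–Orton–Arlen costing 24
Total via Tarn: 6 + 24 = $30.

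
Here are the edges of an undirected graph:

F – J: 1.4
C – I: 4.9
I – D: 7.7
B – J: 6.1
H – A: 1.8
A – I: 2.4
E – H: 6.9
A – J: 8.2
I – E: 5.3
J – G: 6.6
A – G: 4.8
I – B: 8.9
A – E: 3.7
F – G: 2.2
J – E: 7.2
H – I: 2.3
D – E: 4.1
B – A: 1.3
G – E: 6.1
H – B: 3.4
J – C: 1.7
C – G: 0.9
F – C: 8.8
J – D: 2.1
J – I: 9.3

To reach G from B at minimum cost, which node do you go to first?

Compare a few routes:
B - A - I - C - G: 1.3+2.4+4.9+0.9 = 9.5
B - J - C - G: 6.1+1.7+0.9 = 8.7
B - A - G: 1.3+4.8 = 6.1
The minimum is 6.1 via B - A - G.
So from B the first move is to A.

A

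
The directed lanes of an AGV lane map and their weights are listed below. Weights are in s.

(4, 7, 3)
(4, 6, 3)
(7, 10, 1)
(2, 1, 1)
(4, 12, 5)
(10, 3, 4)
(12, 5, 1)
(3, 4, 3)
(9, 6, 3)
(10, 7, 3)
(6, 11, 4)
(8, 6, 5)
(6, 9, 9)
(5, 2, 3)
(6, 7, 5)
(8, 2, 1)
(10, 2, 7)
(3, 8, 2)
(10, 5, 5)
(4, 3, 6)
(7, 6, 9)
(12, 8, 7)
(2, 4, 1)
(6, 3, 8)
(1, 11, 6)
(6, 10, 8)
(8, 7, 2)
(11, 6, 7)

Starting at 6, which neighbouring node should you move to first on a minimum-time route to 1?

Compare a few routes:
6 - 7 - 10 - 3 - 8 - 2 - 1: 5+1+4+2+1+1 = 14
6 - 7 - 10 - 2 - 1: 5+1+7+1 = 14
6 - 3 - 8 - 2 - 1: 8+2+1+1 = 12
The minimum is 12 s via 6 - 3 - 8 - 2 - 1.
So from 6 the first move is to 3.

3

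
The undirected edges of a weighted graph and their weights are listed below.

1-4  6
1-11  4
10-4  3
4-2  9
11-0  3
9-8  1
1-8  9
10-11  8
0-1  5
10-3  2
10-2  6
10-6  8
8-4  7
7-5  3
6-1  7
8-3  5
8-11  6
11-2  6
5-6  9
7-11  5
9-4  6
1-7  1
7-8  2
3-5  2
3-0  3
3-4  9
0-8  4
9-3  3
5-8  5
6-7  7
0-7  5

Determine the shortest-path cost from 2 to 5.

Running Dijkstra from 2:
2: 0
10: 6  (via 2)
11: 6  (via 2)
3: 8  (via 10)
0: 9  (via 11)
4: 9  (via 2)
1: 10  (via 11)
5: 10  (via 3)
Shortest route: 2 → 10 → 3 → 5 = 10.

10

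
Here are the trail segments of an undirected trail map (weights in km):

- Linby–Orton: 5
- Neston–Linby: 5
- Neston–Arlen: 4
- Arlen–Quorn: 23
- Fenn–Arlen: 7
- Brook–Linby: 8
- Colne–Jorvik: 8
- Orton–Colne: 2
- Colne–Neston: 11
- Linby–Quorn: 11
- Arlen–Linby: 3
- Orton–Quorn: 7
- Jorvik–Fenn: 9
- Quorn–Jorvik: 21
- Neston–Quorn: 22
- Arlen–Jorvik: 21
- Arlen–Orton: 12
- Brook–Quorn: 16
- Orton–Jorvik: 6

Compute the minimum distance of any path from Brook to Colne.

Candidate routes:
Brook–Linby–Orton–Colne: 8+5+2 = 15
Brook–Linby–Neston–Colne: 8+5+11 = 24
Cheapest is Brook–Linby–Orton–Colne at 15 km.

15 km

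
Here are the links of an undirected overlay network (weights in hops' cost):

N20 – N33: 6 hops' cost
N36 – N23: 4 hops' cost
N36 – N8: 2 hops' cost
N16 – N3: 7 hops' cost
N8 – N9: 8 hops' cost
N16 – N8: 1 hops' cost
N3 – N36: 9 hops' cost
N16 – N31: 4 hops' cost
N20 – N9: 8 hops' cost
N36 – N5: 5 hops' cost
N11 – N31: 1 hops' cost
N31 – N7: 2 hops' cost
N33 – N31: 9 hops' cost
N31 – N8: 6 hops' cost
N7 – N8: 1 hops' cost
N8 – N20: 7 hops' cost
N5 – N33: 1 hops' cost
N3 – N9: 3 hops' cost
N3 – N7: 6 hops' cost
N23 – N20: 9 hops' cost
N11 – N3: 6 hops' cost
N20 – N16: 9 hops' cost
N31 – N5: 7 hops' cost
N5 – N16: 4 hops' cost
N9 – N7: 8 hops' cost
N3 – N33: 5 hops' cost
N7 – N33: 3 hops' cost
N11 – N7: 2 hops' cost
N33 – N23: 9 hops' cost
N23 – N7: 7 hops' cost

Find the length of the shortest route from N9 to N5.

9 hops' cost

Enumerating some paths:
N9 → N7 → N33 → N5: 8+3+1 = 12
N9 → N3 → N33 → N5: 3+5+1 = 9
N9 → N8 → N7 → N33 → N5: 8+1+3+1 = 13
Cheapest is N9 → N3 → N33 → N5 at 9 hops' cost.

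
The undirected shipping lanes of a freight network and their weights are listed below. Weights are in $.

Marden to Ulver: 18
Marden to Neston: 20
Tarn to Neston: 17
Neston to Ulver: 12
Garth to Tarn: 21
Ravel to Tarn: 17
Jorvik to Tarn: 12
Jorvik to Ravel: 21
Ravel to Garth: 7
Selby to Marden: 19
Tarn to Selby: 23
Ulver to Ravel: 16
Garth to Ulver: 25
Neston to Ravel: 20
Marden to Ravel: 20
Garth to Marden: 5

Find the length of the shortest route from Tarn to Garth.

Candidate routes:
Tarn - Garth: 21 = 21
Tarn - Jorvik - Ravel - Garth: 12+21+7 = 40
Tarn - Neston - Marden - Garth: 17+20+5 = 42
Tarn - Ravel - Garth: 17+7 = 24
Cheapest is Tarn - Garth at $21.

$21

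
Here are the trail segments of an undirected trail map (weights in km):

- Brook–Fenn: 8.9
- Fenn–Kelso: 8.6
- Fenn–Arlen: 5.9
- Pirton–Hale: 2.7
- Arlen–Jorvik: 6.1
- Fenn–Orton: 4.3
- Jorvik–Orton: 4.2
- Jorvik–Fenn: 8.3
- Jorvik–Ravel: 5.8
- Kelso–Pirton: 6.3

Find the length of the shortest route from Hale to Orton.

21.9 km

Enumerating some paths:
Hale–Pirton–Kelso–Fenn–Orton: 2.7+6.3+8.6+4.3 = 21.9
Hale–Pirton–Kelso–Fenn–Jorvik–Orton: 2.7+6.3+8.6+8.3+4.2 = 30.1
Cheapest is Hale–Pirton–Kelso–Fenn–Orton at 21.9 km.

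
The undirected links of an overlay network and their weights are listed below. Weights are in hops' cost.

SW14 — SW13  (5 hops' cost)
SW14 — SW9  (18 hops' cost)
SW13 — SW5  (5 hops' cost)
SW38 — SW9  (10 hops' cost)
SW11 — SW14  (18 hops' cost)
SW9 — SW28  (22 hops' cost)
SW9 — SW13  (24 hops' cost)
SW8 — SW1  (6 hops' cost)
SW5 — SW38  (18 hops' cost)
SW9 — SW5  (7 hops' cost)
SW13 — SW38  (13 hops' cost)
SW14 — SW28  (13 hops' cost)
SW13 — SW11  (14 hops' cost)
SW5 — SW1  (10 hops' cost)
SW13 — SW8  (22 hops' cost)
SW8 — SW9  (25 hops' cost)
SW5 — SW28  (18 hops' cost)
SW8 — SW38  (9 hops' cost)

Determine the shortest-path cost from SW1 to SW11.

Compare a few routes:
SW1–SW5–SW13–SW11: 10+5+14 = 29
SW1–SW5–SW13–SW14–SW11: 10+5+5+18 = 38
Cheapest is SW1–SW5–SW13–SW11 at 29 hops' cost.

29 hops' cost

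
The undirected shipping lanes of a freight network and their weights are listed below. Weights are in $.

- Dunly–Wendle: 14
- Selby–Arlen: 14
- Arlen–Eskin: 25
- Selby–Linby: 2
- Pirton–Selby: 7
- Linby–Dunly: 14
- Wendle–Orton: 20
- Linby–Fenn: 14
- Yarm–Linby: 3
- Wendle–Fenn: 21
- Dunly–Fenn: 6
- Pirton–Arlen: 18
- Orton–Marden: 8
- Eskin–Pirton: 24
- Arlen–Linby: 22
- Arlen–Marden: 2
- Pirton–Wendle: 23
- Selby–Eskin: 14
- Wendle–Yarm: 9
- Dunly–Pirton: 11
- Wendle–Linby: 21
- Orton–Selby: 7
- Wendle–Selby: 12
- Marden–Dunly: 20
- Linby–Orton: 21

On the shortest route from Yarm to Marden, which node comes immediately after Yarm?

Enumerating some paths:
Yarm - Linby - Selby - Arlen - Marden: 3+2+14+2 = 21
Yarm - Linby - Arlen - Marden: 3+22+2 = 27
Yarm - Linby - Selby - Orton - Marden: 3+2+7+8 = 20
The minimum is $20 via Yarm - Linby - Selby - Orton - Marden.
So from Yarm the first move is to Linby.

Linby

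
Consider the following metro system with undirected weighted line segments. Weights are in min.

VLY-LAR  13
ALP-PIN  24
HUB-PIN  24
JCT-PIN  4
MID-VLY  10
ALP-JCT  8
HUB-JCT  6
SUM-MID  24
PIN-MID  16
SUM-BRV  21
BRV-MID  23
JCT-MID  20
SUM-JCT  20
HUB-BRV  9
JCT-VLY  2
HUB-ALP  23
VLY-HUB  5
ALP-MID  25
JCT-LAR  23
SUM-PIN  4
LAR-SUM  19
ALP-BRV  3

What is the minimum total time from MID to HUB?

Settle nodes by increasing distance from MID:
MID: 0
VLY: 10  (via MID)
JCT: 12  (via VLY)
HUB: 15  (via VLY)
Shortest route: MID → VLY → HUB = 15 min.

15 min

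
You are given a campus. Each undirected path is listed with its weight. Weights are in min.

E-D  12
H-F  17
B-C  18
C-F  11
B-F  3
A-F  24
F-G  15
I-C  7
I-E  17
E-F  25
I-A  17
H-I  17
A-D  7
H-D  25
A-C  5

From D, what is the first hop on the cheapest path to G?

Enumerating some paths:
D → A → C → F → G: 7+5+11+15 = 38
D → A → C → B → F → G: 7+5+18+3+15 = 48
D → A → F → G: 7+24+15 = 46
Cheapest is D → A → C → F → G at 38 min.
So from D the first move is to A.

A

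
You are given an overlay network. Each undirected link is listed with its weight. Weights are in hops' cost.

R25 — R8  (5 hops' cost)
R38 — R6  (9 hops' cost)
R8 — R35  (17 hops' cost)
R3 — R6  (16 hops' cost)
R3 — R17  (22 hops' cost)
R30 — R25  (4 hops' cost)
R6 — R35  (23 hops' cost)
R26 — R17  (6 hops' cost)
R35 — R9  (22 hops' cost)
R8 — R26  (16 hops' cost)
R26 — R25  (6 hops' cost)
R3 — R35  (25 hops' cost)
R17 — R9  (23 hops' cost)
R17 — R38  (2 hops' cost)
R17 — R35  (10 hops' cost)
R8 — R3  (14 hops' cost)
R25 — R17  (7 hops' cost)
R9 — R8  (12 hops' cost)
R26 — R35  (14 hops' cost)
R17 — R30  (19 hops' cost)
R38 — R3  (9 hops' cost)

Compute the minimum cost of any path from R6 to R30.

22 hops' cost

Shortest distances from R6:
R6: 0
R38: 9  (via R6)
R17: 11  (via R38)
R3: 16  (via R6)
R26: 17  (via R17)
R25: 18  (via R17)
R35: 21  (via R17)
R30: 22  (via R25)
Shortest route: R6–R38–R17–R25–R30 = 22 hops' cost.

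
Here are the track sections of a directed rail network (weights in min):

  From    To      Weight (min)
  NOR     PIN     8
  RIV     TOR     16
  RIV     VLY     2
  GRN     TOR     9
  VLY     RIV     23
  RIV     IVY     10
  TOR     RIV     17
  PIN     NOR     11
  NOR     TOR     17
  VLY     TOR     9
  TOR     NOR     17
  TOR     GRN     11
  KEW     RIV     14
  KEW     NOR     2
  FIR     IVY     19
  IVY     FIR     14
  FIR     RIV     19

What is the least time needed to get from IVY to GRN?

Settle nodes by increasing distance from IVY:
IVY: 0
FIR: 14  (via IVY)
RIV: 33  (via FIR)
VLY: 35  (via RIV)
TOR: 44  (via VLY)
GRN: 55  (via TOR)
Shortest route: IVY–FIR–RIV–VLY–TOR–GRN = 55 min.

55 min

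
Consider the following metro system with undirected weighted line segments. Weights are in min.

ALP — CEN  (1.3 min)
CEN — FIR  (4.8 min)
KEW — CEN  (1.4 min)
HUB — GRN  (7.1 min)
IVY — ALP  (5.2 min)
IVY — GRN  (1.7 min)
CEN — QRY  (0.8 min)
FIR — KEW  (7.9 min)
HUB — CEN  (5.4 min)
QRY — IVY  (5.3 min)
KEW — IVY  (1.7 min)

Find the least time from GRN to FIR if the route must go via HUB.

Best GRN to HUB: GRN → HUB costing 7.1
Shortest HUB→FIR: HUB → CEN → FIR = 10.2
Total via HUB: 7.1 + 10.2 = 17.3 min.

17.3 min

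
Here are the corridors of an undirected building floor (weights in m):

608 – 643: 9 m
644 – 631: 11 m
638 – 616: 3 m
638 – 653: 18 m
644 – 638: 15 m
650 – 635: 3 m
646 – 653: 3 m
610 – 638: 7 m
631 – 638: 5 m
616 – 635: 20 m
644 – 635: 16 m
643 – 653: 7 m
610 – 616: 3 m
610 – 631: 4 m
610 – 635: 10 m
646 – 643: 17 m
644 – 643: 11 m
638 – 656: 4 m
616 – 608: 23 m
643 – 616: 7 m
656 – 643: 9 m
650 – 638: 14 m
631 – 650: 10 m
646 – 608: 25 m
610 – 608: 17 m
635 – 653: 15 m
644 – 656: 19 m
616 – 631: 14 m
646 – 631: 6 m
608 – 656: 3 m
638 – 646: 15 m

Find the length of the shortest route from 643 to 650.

Compare a few routes:
643 - 616 - 610 - 635 - 650: 7+3+10+3 = 23
643 - 616 - 610 - 631 - 650: 7+3+4+10 = 24
643 - 616 - 638 - 650: 7+3+14 = 24
The minimum is 23 m via 643 - 616 - 610 - 635 - 650.

23 m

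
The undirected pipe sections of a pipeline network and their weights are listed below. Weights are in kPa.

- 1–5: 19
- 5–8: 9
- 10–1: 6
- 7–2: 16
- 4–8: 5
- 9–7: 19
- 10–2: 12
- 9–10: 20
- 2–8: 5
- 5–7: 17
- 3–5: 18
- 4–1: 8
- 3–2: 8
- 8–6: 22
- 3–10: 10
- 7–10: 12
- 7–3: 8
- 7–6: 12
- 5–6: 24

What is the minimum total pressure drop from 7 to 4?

26 kPa

Settle nodes by increasing distance from 7:
7: 0
3: 8  (via 7)
6: 12  (via 7)
10: 12  (via 7)
2: 16  (via 7)
5: 17  (via 7)
1: 18  (via 10)
9: 19  (via 7)
8: 21  (via 2)
4: 26  (via 1)
Shortest route: 7 → 10 → 1 → 4 = 26 kPa.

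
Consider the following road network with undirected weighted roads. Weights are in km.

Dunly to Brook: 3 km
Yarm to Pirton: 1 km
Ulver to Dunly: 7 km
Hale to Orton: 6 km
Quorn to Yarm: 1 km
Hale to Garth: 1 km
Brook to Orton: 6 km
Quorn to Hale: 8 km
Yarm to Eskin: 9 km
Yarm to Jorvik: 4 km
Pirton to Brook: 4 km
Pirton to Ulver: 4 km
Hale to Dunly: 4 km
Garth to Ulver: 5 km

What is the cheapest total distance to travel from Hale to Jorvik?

13 km

Shortest distances from Hale:
Hale: 0
Garth: 1  (via Hale)
Dunly: 4  (via Hale)
Ulver: 6  (via Garth)
Orton: 6  (via Hale)
Brook: 7  (via Dunly)
Quorn: 8  (via Hale)
Yarm: 9  (via Quorn)
Pirton: 10  (via Ulver)
Jorvik: 13  (via Yarm)
Shortest route: Hale → Quorn → Yarm → Jorvik = 13 km.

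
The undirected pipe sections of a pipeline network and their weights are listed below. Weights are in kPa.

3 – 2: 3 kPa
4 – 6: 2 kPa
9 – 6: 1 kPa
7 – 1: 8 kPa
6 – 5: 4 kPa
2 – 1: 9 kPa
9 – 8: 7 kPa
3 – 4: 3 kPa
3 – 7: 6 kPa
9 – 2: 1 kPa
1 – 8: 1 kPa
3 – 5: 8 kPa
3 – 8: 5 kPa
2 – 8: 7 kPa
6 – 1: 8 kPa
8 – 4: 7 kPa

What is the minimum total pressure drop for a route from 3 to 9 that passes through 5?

13 kPa

Shortest 3→5: 3 → 5 = 8
Shortest 5→9: 5 → 6 → 9 = 5
Total via 5: 8 + 5 = 13 kPa.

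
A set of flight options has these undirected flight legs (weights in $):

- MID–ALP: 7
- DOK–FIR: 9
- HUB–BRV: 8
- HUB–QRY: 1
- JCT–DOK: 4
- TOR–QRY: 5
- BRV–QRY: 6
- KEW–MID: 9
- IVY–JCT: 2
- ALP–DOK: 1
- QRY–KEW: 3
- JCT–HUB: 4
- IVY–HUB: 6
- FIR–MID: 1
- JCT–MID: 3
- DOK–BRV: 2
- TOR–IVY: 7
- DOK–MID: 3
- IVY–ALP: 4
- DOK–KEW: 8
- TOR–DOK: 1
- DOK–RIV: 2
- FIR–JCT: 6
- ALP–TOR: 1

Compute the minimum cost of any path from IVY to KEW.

Shortest distances from IVY:
IVY: 0
JCT: 2  (via IVY)
ALP: 4  (via IVY)
TOR: 5  (via ALP)
MID: 5  (via JCT)
DOK: 5  (via ALP)
FIR: 6  (via MID)
HUB: 6  (via IVY)
BRV: 7  (via DOK)
QRY: 7  (via HUB)
RIV: 7  (via DOK)
KEW: 10  (via QRY)
Shortest route: IVY → HUB → QRY → KEW = $10.

$10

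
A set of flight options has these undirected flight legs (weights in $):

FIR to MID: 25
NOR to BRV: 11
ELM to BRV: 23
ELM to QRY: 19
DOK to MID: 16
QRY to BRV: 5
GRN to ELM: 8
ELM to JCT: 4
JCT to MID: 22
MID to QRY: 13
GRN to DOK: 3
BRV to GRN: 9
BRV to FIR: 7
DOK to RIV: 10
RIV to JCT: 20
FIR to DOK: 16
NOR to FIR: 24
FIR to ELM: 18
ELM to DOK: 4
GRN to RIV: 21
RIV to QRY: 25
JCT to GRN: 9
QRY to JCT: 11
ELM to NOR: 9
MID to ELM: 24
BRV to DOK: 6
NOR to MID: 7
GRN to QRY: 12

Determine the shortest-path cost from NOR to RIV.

$23

Compare a few routes:
NOR → BRV → DOK → RIV: 11+6+10 = 27
NOR → MID → DOK → RIV: 7+16+10 = 33
NOR → ELM → DOK → RIV: 9+4+10 = 23
NOR → ELM → GRN → DOK → RIV: 9+8+3+10 = 30
The minimum is $23 via NOR → ELM → DOK → RIV.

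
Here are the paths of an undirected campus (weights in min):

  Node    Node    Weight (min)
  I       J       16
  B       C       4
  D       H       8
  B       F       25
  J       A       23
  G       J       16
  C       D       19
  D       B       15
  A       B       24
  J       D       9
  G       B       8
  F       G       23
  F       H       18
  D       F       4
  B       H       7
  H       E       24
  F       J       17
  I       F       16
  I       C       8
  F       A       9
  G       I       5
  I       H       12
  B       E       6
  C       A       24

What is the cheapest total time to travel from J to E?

Shortest distances from J:
J: 0
D: 9  (via J)
F: 13  (via D)
G: 16  (via J)
I: 16  (via J)
H: 17  (via D)
A: 22  (via F)
B: 24  (via D)
C: 24  (via I)
E: 30  (via B)
Shortest route: J → D → B → E = 30 min.

30 min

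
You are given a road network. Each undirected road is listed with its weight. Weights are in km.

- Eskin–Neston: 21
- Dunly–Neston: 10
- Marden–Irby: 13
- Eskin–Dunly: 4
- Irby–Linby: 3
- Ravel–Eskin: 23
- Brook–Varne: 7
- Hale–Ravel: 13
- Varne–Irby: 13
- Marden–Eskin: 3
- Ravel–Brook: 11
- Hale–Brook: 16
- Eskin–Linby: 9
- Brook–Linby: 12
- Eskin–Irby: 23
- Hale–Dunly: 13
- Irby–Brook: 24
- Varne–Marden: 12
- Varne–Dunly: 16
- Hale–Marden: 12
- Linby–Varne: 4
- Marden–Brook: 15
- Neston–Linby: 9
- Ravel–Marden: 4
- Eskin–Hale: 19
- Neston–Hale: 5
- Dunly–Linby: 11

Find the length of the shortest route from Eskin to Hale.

15 km

Settle nodes by increasing distance from Eskin:
Eskin: 0
Marden: 3  (via Eskin)
Dunly: 4  (via Eskin)
Ravel: 7  (via Marden)
Linby: 9  (via Eskin)
Irby: 12  (via Linby)
Varne: 13  (via Linby)
Neston: 14  (via Dunly)
Hale: 15  (via Marden)
Shortest route: Eskin–Marden–Hale = 15 km.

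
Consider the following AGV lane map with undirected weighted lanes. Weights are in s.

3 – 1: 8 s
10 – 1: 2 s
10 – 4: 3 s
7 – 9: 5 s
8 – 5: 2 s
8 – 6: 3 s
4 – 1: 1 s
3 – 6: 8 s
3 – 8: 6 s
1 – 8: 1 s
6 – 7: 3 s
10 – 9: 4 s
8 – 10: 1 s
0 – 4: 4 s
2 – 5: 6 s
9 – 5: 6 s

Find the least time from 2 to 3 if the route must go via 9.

Shortest 2→9: 2–5–9 = 12
Best 9 to 3: 9–10–8–3 costing 11
Total via 9: 12 + 11 = 23 s.

23 s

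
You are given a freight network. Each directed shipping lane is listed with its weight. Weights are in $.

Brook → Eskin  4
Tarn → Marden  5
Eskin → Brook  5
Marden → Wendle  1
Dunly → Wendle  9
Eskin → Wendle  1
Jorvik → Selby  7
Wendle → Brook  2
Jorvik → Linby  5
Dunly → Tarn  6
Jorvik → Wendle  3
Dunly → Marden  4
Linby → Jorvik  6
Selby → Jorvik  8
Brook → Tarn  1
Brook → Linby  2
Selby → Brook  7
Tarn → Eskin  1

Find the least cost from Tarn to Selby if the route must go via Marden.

Best Tarn to Marden: Tarn → Marden costing 5
Shortest Marden→Selby: Marden → Wendle → Brook → Linby → Jorvik → Selby = 18
Total via Marden: 5 + 18 = $23.

$23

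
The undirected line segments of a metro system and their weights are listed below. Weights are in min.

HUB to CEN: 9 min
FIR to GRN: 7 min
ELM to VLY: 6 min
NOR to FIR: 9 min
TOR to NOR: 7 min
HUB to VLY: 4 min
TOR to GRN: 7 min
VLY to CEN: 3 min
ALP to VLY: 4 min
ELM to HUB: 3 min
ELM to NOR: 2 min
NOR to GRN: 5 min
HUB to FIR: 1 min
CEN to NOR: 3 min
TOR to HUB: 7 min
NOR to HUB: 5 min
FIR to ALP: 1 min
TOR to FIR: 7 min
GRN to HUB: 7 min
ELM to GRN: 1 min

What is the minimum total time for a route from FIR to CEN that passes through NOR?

9 min

Shortest FIR→NOR: FIR → HUB → NOR = 6
Best NOR to CEN: NOR → CEN costing 3
Total via NOR: 6 + 3 = 9 min.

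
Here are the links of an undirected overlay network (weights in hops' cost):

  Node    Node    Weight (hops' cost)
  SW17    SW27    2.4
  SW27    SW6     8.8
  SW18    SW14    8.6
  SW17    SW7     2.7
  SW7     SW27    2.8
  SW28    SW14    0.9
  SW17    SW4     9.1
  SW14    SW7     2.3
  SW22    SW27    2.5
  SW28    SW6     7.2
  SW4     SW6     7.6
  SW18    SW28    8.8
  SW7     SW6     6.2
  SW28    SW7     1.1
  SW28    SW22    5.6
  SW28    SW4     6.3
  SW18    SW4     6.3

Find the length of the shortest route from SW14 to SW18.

Settle nodes by increasing distance from SW14:
SW14: 0
SW28: 0.9  (via SW14)
SW7: 2  (via SW28)
SW17: 4.7  (via SW7)
SW27: 4.8  (via SW7)
SW22: 6.5  (via SW28)
SW4: 7.2  (via SW28)
SW6: 8.1  (via SW28)
SW18: 8.6  (via SW14)
Shortest route: SW14 → SW18 = 8.6 hops' cost.

8.6 hops' cost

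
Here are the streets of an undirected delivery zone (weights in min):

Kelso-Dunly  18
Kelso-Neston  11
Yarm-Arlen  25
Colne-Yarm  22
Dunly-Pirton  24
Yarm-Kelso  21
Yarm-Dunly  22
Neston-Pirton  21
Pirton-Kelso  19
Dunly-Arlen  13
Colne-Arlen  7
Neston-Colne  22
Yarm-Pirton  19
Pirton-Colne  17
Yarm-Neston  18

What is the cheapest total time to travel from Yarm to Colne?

22 min

Shortest distances from Yarm:
Yarm: 0
Neston: 18  (via Yarm)
Pirton: 19  (via Yarm)
Kelso: 21  (via Yarm)
Colne: 22  (via Yarm)
Shortest route: Yarm–Colne = 22 min.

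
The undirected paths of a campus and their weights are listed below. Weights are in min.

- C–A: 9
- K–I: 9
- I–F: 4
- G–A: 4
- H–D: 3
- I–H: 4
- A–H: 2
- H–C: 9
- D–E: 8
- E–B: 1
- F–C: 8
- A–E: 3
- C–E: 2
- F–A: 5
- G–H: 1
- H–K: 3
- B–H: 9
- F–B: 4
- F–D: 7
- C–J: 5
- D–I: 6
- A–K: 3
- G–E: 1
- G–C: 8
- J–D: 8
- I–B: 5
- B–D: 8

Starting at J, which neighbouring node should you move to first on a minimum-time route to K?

C

Compare a few routes:
J - C - E - A - K: 5+2+3+3 = 13
J - C - E - G - H - A - K: 5+2+1+1+2+3 = 14
J - D - H - K: 8+3+3 = 14
J - C - E - G - H - K: 5+2+1+1+3 = 12
The minimum is 12 min via J - C - E - G - H - K.
So from J the first move is to C.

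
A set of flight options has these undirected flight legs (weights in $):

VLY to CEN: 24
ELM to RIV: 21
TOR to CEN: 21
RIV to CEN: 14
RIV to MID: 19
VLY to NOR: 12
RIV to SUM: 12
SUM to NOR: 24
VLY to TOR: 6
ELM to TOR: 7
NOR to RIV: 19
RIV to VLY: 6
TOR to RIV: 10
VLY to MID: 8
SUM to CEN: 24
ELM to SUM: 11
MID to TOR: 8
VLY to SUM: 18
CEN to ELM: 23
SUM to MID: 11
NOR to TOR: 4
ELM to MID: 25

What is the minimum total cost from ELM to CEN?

Compare a few routes:
ELM → TOR → RIV → CEN: 7+10+14 = 31
ELM → TOR → CEN: 7+21 = 28
ELM → CEN: 23 = 23
ELM → TOR → VLY → RIV → CEN: 7+6+6+14 = 33
Cheapest is ELM → CEN at $23.

$23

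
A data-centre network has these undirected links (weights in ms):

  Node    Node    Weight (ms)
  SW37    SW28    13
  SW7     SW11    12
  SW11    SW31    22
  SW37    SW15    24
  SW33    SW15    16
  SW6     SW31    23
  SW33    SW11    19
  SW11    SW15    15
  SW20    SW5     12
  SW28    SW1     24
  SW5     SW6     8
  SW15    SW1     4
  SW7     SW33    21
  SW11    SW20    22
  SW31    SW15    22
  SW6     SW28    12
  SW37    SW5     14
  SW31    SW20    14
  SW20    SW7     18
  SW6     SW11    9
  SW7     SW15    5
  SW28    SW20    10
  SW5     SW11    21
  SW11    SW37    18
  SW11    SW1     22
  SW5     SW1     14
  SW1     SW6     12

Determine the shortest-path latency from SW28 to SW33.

Enumerating some paths:
SW28 → SW1 → SW15 → SW33: 24+4+16 = 44
SW28 → SW6 → SW11 → SW33: 12+9+19 = 40
The minimum is 40 ms via SW28 → SW6 → SW11 → SW33.

40 ms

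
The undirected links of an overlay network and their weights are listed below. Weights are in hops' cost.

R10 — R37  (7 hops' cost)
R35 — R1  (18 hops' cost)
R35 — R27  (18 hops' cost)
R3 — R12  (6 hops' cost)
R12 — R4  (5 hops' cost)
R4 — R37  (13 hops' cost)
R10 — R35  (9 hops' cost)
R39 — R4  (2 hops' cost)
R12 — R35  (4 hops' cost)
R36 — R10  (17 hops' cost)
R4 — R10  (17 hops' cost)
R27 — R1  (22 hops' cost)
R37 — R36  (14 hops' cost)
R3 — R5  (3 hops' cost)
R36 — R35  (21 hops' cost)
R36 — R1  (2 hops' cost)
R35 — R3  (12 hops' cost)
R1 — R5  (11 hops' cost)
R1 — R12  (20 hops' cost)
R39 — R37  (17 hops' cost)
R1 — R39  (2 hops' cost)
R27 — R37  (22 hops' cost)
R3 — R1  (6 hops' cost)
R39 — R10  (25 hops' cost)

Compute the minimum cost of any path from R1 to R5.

Candidate routes:
R1 - R5: 11 = 11
R1 - R3 - R5: 6+3 = 9
Cheapest is R1 - R3 - R5 at 9 hops' cost.

9 hops' cost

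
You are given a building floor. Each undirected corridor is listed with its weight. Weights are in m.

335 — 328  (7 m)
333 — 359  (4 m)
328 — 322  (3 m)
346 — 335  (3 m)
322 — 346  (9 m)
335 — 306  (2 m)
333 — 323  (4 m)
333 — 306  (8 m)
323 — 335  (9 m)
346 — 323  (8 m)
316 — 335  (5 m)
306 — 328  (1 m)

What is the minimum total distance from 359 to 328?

Running Dijkstra from 359:
359: 0
333: 4  (via 359)
323: 8  (via 333)
306: 12  (via 333)
328: 13  (via 306)
Shortest route: 359–333–306–328 = 13 m.

13 m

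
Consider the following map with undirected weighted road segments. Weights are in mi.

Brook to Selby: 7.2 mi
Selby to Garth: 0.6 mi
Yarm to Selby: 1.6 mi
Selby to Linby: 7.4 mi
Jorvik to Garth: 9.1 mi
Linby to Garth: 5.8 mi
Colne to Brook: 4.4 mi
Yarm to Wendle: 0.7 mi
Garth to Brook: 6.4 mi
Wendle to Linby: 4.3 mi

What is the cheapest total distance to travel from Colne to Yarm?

13 mi

Shortest distances from Colne:
Colne: 0
Brook: 4.4  (via Colne)
Garth: 10.8  (via Brook)
Selby: 11.4  (via Garth)
Yarm: 13  (via Selby)
Shortest route: Colne → Brook → Garth → Selby → Yarm = 13 mi.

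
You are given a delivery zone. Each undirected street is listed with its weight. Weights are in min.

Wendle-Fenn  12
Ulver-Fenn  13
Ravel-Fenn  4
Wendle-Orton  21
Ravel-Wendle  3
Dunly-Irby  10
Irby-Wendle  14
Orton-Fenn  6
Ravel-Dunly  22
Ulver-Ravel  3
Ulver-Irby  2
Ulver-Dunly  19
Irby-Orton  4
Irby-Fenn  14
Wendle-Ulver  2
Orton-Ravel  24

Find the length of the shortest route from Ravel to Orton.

Settle nodes by increasing distance from Ravel:
Ravel: 0
Ulver: 3  (via Ravel)
Wendle: 3  (via Ravel)
Fenn: 4  (via Ravel)
Irby: 5  (via Ulver)
Orton: 9  (via Irby)
Shortest route: Ravel → Ulver → Irby → Orton = 9 min.

9 min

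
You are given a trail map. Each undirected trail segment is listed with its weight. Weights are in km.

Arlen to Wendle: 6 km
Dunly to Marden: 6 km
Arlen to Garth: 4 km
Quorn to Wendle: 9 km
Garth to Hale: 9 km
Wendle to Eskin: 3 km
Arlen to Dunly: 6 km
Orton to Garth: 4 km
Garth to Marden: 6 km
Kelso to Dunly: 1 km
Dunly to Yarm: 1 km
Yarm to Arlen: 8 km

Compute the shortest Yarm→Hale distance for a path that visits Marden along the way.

Best Yarm to Marden: Yarm → Dunly → Marden costing 7
Shortest Marden→Hale: Marden → Garth → Hale = 15
Total via Marden: 7 + 15 = 22 km.

22 km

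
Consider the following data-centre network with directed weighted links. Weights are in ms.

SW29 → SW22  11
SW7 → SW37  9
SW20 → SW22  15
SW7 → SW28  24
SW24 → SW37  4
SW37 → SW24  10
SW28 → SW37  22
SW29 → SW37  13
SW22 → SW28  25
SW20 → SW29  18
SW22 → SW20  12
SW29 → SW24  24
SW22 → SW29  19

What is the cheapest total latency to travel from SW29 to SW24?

23 ms

Enumerating some paths:
SW29 → SW37 → SW24: 13+10 = 23
SW29 → SW24: 24 = 24
The minimum is 23 ms via SW29 → SW37 → SW24.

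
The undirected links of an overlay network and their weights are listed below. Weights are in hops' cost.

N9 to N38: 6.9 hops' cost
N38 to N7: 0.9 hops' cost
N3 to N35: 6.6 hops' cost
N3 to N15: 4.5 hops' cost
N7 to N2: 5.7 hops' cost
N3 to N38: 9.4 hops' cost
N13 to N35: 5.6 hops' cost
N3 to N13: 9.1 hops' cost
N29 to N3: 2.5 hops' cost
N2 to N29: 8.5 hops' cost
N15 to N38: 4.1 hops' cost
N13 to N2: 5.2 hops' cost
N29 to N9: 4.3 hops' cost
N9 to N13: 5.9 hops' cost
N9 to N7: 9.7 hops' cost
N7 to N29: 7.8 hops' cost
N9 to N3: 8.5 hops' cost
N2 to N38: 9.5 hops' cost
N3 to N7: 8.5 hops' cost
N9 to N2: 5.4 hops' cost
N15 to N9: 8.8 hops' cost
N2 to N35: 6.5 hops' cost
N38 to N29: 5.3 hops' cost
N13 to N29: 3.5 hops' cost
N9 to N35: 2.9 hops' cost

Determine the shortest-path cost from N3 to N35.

Enumerating some paths:
N3 - N35: 6.6 = 6.6
N3 - N29 - N9 - N35: 2.5+4.3+2.9 = 9.7
Cheapest is N3 - N35 at 6.6 hops' cost.

6.6 hops' cost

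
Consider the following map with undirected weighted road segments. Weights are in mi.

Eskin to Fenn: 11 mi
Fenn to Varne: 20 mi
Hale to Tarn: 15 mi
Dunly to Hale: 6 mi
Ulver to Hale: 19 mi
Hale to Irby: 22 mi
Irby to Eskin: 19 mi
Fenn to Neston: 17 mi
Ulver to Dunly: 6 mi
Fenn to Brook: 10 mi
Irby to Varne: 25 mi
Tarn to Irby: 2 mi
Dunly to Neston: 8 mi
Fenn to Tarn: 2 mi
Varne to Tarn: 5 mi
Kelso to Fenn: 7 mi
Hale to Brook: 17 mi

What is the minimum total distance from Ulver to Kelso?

Shortest distances from Ulver:
Ulver: 0
Dunly: 6  (via Ulver)
Hale: 12  (via Dunly)
Neston: 14  (via Dunly)
Tarn: 27  (via Hale)
Brook: 29  (via Hale)
Fenn: 29  (via Tarn)
Irby: 29  (via Tarn)
Varne: 32  (via Tarn)
Kelso: 36  (via Fenn)
Shortest route: Ulver → Dunly → Hale → Tarn → Fenn → Kelso = 36 mi.

36 mi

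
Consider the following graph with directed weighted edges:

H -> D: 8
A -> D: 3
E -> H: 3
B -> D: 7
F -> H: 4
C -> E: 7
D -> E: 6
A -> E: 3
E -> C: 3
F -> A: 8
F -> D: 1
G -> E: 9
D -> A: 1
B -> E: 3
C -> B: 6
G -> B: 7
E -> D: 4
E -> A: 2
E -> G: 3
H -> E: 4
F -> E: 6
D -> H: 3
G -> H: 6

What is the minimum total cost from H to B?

Candidate routes:
H–E–G–B: 4+3+7 = 14
H–E–C–B: 4+3+6 = 13
The minimum is 13 via H–E–C–B.

13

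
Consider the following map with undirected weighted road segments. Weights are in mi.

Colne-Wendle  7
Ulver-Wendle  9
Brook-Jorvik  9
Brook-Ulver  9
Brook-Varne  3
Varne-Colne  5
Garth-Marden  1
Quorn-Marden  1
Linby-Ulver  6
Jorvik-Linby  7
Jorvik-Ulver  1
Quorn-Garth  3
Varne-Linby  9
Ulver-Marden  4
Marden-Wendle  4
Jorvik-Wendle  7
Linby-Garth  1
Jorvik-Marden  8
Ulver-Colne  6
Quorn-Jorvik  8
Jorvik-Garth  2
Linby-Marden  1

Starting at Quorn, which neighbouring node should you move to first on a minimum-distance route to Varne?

Marden

Candidate routes:
Quorn - Marden - Linby - Varne: 1+1+9 = 11
Quorn - Marden - Garth - Linby - Varne: 1+1+1+9 = 12
Quorn - Garth - Linby - Varne: 3+1+9 = 13
Cheapest is Quorn - Marden - Linby - Varne at 11 mi.
So from Quorn the first move is to Marden.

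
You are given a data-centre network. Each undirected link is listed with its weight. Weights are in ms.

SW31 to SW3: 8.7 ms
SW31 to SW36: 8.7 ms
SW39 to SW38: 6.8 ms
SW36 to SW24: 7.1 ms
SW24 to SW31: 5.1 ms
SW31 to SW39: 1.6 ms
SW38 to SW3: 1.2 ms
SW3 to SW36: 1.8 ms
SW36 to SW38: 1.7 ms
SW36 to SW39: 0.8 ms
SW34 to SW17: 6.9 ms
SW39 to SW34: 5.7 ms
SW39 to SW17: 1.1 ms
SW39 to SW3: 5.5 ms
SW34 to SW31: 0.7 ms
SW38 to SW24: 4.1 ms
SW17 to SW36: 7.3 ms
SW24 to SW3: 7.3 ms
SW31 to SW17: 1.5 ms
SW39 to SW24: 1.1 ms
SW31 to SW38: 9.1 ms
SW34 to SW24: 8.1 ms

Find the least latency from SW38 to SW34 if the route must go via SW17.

Shortest SW38→SW17: SW38–SW36–SW39–SW17 = 3.6
Shortest SW17→SW34: SW17–SW31–SW34 = 2.2
Total via SW17: 3.6 + 2.2 = 5.8 ms.

5.8 ms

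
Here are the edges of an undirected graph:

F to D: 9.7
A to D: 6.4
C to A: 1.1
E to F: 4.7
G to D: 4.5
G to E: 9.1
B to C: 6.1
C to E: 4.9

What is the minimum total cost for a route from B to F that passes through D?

Best B to D: B–C–A–D costing 13.6
Best D to F: D–F costing 9.7
Total via D: 13.6 + 9.7 = 23.3.

23.3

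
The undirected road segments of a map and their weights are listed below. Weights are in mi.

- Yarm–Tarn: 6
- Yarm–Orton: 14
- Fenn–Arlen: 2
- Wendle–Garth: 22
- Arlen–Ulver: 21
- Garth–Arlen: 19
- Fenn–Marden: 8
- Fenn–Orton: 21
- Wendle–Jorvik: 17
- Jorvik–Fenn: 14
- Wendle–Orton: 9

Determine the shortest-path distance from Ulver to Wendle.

Running Dijkstra from Ulver:
Ulver: 0
Arlen: 21  (via Ulver)
Fenn: 23  (via Arlen)
Marden: 31  (via Fenn)
Jorvik: 37  (via Fenn)
Garth: 40  (via Arlen)
Orton: 44  (via Fenn)
Wendle: 53  (via Orton)
Shortest route: Ulver–Arlen–Fenn–Orton–Wendle = 53 mi.

53 mi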